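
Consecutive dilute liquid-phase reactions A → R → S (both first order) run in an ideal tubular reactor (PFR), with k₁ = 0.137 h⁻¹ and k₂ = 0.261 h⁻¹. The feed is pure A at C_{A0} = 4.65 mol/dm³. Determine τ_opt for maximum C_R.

5.20 h

Setting dC_R/dτ = 0 gives τ_opt = ln(k₂/k₁)/(k₂−k₁).
= ln(0.261/0.137)/(0.261−0.137) = ln(1.905)/0.1240 = 0.6445/0.1240 = 5.20 h.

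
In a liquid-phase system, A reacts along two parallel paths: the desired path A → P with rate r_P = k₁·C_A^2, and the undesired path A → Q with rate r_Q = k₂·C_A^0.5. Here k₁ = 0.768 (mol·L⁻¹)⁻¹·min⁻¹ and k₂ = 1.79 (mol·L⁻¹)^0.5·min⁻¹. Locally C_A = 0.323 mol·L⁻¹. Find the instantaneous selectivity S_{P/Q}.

0.0788

S_{P/Q} = r_P/r_Q = (k₁·C_A^2)/(k₂·C_A^0.5) = (k₁/k₂)·C_A^1.5.
= (0.768×0.3230^2) / (1.79×0.3230^0.5) = 0.08012/1.017 = 0.0788.
Since the desired path is higher order in A, keeping C_A high (PFR or concentrated feed) favours P.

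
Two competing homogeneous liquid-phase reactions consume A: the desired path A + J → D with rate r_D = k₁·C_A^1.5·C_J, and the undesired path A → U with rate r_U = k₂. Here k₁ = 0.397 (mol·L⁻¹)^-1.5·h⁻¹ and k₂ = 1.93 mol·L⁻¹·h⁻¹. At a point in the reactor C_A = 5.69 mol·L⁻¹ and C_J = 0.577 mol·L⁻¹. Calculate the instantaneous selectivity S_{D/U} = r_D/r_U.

S_{D/U} = r_D/r_U = (k₁·C_A^1.5·C_J)/(k₂) = (k₁/k₂)·C_A^1.5·C_J.
= (0.397×5.690^1.5×0.5770) / (1.93) = 3.109/1.930 = 1.61.
Since the desired path is higher order in A, keeping C_A high (PFR or concentrated feed) favours D.

1.61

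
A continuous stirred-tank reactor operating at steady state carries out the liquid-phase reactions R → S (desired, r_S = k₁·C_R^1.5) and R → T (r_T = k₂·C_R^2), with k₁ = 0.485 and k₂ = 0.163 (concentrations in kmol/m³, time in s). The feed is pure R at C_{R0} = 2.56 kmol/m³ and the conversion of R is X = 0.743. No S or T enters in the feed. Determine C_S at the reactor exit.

Exit C_R = C_{R0}(1−X) = 2.56×0.257 = 0.6579 kmol/m³.
A CSTR operates uniformly at the exit composition, giving r_S = 0.2588 and r_T = 0.07056 (each k·C_R^n at C_R = 0.6579).
Fraction of consumed R going to S: r_S/(r_S+r_T) = 0.7858.
C_S = 0.7858·C_{R0}·X = 0.7858×2.56×0.743 = 1.49 kmol/m³.

1.49 kmol/m³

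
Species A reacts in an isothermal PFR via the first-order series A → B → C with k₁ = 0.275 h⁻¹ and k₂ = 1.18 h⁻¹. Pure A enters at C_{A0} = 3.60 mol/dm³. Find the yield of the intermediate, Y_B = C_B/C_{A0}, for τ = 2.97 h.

0.125

For first-order series with pure A initially, C_B(τ) = k₁C_{A0}/(k₂−k₁)·(e^(−k₁τ) − e^(−k₂τ)).
e^(−k₁τ) = e^(−0.275×2.97) = e^(−0.8168) = 0.4419; e^(−k₂τ) = e^(−3.505) = 0.03006.
C_B = 0.275×3.60/(1.18−0.275) × (0.4419−0.03006) = 1.094×0.4118 = 0.4505 mol/dm³.
Y_B = C_B/C_{A0} = 0.4505/3.60 = 0.125.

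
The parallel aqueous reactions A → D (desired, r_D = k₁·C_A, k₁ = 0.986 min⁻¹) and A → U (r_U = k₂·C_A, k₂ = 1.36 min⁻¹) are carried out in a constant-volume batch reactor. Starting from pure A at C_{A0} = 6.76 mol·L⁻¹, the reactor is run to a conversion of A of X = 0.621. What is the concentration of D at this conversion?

C_A = C_{A0}(1−X) = 2.562 mol·L⁻¹.
Both paths are first order in A, so the instantaneous fraction to D is constant: dC_D/d(−C_A) = k₁/(k₁+k₂) = 0.4203.
C_D = 0.4203·(C_{A0}−C_A) = 0.4203×4.198 = 1.76 mol·L⁻¹.

1.76 mol·L⁻¹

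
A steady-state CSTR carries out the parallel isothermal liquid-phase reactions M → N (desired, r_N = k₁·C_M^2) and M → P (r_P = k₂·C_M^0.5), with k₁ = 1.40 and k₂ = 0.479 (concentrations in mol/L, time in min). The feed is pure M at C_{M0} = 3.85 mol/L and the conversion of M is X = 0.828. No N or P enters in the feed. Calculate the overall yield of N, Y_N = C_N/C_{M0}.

0.506

Exit C_M = C_{M0}(1−X) = 3.85×0.172 = 0.6622 mol/L.
A CSTR operates uniformly at the exit composition, giving r_N = 0.6139 and r_P = 0.3898 (each k·C_M^n at C_M = 0.6622).
Fraction of consumed M going to N: r_N/(r_N+r_P) = 0.6116.
C_N = 0.6116·C_{M0}·X = 0.6116×3.85×0.828 = 1.95 mol/L; Y_N = C_N/C_{M0} = 0.506.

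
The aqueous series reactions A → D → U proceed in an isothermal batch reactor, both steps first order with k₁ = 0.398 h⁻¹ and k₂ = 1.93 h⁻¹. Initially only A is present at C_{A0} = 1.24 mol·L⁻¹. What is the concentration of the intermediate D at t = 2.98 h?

0.0974 mol·L⁻¹

For first-order series with pure A initially, C_D(t) = k₁C_{A0}/(k₂−k₁)·(e^(−k₁t) − e^(−k₂t)).
e^(−k₁t) = e^(−0.398×2.98) = e^(−1.186) = 0.3054; e^(−k₂t) = e^(−5.751) = 0.003178.
C_D = 0.398×1.24/(1.93−0.398) × (0.3054−0.003178) = 0.3221×0.3023 = 0.09737 mol·L⁻¹.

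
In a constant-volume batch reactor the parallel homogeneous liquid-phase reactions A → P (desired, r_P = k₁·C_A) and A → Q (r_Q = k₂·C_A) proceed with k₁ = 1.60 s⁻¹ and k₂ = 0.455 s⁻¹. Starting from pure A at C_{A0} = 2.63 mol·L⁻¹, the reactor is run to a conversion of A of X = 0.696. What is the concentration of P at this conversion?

C_A = C_{A0}(1−X) = 0.7995 mol·L⁻¹.
Both paths are first order in A, so the instantaneous fraction to P is constant: dC_P/d(−C_A) = k₁/(k₁+k₂) = 0.7786.
C_P = 0.7786·(C_{A0}−C_A) = 0.7786×1.830 = 1.43 mol·L⁻¹.

1.43 mol·L⁻¹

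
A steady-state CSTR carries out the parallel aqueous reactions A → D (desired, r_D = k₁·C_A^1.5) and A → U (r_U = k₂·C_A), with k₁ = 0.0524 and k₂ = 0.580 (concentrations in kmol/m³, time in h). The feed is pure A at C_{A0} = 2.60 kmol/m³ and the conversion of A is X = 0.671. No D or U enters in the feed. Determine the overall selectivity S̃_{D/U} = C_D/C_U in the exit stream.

Exit C_A = C_{A0}(1−X) = 2.60×0.329 = 0.8554 kmol/m³.
In a CSTR the entire volume is at exit conditions, so r_D = 0.0524×0.8554^1.5 = 0.04146 and r_U = 0.580×0.8554 = 0.4961.
Overall selectivity = C_D/C_U = r_Dτ/(r_Uτ) = r_D/r_U = 0.0836.

0.0836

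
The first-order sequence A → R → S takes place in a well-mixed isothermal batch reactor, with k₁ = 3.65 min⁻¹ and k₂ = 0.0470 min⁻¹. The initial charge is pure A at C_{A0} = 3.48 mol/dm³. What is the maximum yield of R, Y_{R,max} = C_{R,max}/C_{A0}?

0.945

For a first-order series the maximum intermediate yield is C_{R,max}/C_{A0} = (k₁/k₂)^[k₂/(k₂−k₁)].
= (3.65/0.0470)^(0.0470/(0.0470−3.65)) = (77.66)^(-0.01304) = 0.9448.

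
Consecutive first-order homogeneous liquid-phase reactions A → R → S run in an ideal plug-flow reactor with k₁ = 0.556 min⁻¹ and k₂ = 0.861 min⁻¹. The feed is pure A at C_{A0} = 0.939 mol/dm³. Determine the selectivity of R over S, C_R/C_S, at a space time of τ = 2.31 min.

Solving the coupled first-order balances gives C_R(τ) = [k₁/(k₂−k₁)]·C_{A0}·(e^(−k₁τ) − e^(−k₂τ)).
e^(−k₁τ) = e^(−0.556×2.31) = e^(−1.284) = 0.2768; e^(−k₂τ) = e^(−1.989) = 0.1368.
C_R = 0.556×0.939/(0.861−0.556) × (0.2768−0.1368) = 1.712×0.1400 = 0.2396 mol/dm³.
C_A = C_{A0}e^(−k₁τ) = 0.2599 mol/dm³, so C_S = C_{A0}−C_A−C_R = 0.4394 mol/dm³; C_R/C_S = 0.545.

0.545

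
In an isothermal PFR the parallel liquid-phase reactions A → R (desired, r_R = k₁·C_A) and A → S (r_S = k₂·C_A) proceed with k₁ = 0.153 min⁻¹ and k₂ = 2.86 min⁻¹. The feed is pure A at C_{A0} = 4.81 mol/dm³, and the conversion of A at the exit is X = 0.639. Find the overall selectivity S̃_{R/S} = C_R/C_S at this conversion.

C_A = C_{A0}(1−X) = 1.736 mol/dm³.
Both paths are first order in A, so the instantaneous fraction to R is constant: dC_R/d(−C_A) = k₁/(k₁+k₂) = 0.05078.
C_R = 0.05078·(C_{A0}−C_A) = 0.05078×3.074 = 0.156 mol/dm³.
C_S = (C_{A0}−C_A)−C_R = 2.918 mol/dm³; S̃_{R/S} = 0.1561/2.918 = 0.0535.

0.0535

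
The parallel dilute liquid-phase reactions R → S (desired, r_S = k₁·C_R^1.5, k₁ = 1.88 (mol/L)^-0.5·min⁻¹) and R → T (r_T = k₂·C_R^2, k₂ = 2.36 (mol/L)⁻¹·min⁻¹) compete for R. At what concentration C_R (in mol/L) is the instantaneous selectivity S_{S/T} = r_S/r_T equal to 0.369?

S_{S/T} = (k₁/k₂)·C_R^-0.5 ⇒ C_R = (S·k₂/k₁)^(-2).
= (0.369×2.36/1.88)^(-2) = (0.4632)^(-2) = 4.66 mol/L.

4.66 mol/L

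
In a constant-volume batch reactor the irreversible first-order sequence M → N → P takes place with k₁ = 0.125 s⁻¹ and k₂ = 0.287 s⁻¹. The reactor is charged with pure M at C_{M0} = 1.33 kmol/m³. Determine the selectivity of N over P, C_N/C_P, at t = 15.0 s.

The intermediate concentration in a first-order A→B→C sequence is C_N = k₁C_{M0}(e^(−k₁t) − e^(−k₂t))/(k₂−k₁).
e^(−k₁t) = e^(−0.125×15.0) = e^(−1.875) = 0.1534; e^(−k₂t) = e^(−4.305) = 0.01350.
C_N = 0.125×1.33/(0.287−0.125) × (0.1534−0.01350) = 1.026×0.1399 = 0.1435 kmol/m³.
C_M = C_{M0}e^(−k₁t) = 0.2040 kmol/m³, so C_P = C_{M0}−C_M−C_N = 0.9825 kmol/m³; C_N/C_P = 0.146.

0.146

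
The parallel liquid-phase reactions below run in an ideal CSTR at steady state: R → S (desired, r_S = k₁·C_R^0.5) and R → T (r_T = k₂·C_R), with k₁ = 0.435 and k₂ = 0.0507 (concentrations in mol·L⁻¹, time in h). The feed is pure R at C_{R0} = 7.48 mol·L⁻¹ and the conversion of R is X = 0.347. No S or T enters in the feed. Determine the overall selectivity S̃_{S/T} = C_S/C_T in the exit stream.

3.88

Exit C_R = C_{R0}(1−X) = 7.48×0.653 = 4.884 mol·L⁻¹.
A CSTR operates uniformly at the exit composition, giving r_S = 0.9614 and r_T = 0.2476 (each k·C_R^n at C_R = 4.884).
Overall selectivity = C_S/C_T = r_Sτ/(r_Tτ) = r_S/r_T = 3.88.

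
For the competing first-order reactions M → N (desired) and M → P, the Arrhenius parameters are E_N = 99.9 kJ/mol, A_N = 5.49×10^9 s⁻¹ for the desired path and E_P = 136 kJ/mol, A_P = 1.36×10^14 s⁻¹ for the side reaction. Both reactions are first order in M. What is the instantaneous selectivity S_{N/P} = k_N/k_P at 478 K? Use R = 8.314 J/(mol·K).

k_N/k_P = (A_N/A_P)·exp[−(E_N−E_P)/(RT)] = (A_N/A_P)·exp[(E_P−E_N)/(RT)].
(E_P−E_N)/(RT) = (136−99.9)×10³/(8.314×478) = 36100/3974 = 9.084.
k_N/k_P = (5.49×10^9/1.36×10^14)·exp(9.084) = 4.037×10^-5 × 8812 = 0.356.
Since E_N < E_P, lowering the temperature improves selectivity toward N.

0.356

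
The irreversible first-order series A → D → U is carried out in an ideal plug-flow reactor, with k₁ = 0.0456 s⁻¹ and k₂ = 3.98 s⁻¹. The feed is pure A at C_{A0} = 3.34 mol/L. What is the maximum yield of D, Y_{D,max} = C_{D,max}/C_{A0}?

Evaluating C_D at τ_opt = ln(k₂/k₁)/(k₂−k₁) gives C_{D,max}/C_{A0} = (k₁/k₂)^[k₂/(k₂−k₁)].
= (0.0456/3.98)^(3.98/(3.98−0.0456)) = (0.01146)^(1.012) = 0.01088.

0.0109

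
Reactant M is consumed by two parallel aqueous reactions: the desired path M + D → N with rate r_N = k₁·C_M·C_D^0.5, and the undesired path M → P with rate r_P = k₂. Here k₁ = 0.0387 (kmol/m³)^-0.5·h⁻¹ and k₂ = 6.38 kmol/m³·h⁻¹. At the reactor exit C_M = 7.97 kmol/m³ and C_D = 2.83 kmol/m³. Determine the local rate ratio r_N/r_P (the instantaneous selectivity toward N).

0.0813

S_{N/P} = r_N/r_P = (k₁·C_M·C_D^0.5)/(k₂) = (k₁/k₂)·C_M·C_D^0.5.
= (0.0387×7.970×2.830^0.5) / (6.38) = 0.5189/6.380 = 0.0813.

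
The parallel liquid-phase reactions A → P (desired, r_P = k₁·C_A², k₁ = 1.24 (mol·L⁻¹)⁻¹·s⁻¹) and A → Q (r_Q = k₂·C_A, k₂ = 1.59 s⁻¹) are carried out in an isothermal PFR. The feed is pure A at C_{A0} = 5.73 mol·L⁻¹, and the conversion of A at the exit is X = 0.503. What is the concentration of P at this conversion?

C_A = C_{A0}(1−X) = 2.848 mol·L⁻¹.
Along a PFR/batch, dC_Q/dC_A = −r_Q/(r_P+r_Q) = −k₂/(k₂+k₁·C_A).
Integrating from C_{A0} to C_A: C_Q = (1.59/1.24)·ln[(1.59+1.24·5.73)/(1.59+1.24·2.85)] = 1.282·ln(8.695/5.121) = 0.6788 mol·L⁻¹.
Then C_P = (C_{A0}−C_A) − C_Q = 2.882 − 0.6788 = 2.203 mol·L⁻¹.

2.20 mol·L⁻¹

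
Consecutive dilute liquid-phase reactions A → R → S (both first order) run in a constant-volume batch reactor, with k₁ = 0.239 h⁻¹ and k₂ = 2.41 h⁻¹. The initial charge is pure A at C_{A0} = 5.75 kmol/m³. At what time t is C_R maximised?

1.06 h

The intermediate peaks when r₁ = r₂, i.e. k₁e^(−k₁t) = k₂e^(−k₂t), giving t_opt = ln(k₂/k₁)/(k₂−k₁).
= ln(2.41/0.239)/(2.41−0.239) = ln(10.08)/2.171 = 2.311/2.171 = 1.06 h.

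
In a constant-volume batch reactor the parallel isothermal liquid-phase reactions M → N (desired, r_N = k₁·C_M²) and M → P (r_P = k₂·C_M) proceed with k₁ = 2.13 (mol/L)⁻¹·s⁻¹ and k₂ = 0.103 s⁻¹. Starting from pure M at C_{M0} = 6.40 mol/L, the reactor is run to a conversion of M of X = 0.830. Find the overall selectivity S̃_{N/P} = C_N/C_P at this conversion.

C_M = C_{M0}(1−X) = 1.088 mol/L.
Along a PFR/batch, dC_P/dC_M = −r_P/(r_N+r_P) = −k₂/(k₂+k₁·C_M).
Integrating from C_{M0} to C_M: C_P = (0.103/2.13)·ln[(0.103+2.13·6.40)/(0.103+2.13·1.09)] = 0.04836·ln(13.73/2.420) = 0.08395 mol/L.
Then C_N = (C_{M0}−C_M) − C_P = 5.312 − 0.08395 = 5.228 mol/L.
S̃_{N/P} = C_N/C_P = 5.228/0.08395 = 62.3.

62.3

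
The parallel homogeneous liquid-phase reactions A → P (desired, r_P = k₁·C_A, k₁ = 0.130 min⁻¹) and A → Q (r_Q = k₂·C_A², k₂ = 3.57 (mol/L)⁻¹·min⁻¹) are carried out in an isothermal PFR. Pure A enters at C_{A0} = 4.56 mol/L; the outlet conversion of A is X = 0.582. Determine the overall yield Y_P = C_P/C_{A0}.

0.00688

C_A = C_{A0}(1−X) = 1.906 mol/L.
Along a PFR/batch, dC_P/dC_A = −r_P/(r_P+r_Q) = −k₁/(k₁+k₂·C_A).
Integrating from C_{A0} to C_A: C_P = (0.130/3.57)·ln[(0.130+3.57·4.56)/(0.130+3.57·1.91)] = 0.03641·ln(16.41/6.935) = 0.03136 mol/L.
Y_P = C_P/C_{A0} = 0.03136/4.56 = 0.00688.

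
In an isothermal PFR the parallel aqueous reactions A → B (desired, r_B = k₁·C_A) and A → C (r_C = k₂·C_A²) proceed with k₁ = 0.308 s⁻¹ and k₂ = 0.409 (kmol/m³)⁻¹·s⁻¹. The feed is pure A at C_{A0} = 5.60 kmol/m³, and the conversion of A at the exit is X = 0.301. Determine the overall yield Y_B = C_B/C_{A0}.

0.0415

C_A = C_{A0}(1−X) = 3.914 kmol/m³.
Along a PFR/batch, dC_B/dC_A = −r_B/(r_B+r_C) = −k₁/(k₁+k₂·C_A).
Integrating from C_{A0} to C_A: C_B = (0.308/0.409)·ln[(0.308+0.409·5.60)/(0.308+0.409·3.91)] = 0.7531·ln(2.598/1.909) = 0.2322 kmol/m³.
Y_B = C_B/C_{A0} = 0.2322/5.60 = 0.0415.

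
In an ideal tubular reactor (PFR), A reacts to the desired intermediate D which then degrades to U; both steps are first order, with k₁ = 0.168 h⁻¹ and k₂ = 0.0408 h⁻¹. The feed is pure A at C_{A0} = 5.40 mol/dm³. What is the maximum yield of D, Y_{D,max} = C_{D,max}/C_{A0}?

At the optimum, C_{D,max}/C_{A0} = (k₁/k₂)^[k₂/(k₂−k₁)].
= (0.168/0.0408)^(0.0408/(0.0408−0.168)) = (4.118)^(-0.3208) = 0.6351.

0.635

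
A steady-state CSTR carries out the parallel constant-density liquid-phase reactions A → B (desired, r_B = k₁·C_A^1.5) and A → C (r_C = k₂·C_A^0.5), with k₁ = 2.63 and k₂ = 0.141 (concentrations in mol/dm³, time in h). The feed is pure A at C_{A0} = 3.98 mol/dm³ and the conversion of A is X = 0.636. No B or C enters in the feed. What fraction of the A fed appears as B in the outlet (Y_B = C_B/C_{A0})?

0.613

Exit C_A = C_{A0}(1−X) = 3.98×0.364 = 1.449 mol/dm³.
A CSTR operates uniformly at the exit composition, giving r_B = 4.586 and r_C = 0.1697 (each k·C_A^n at C_A = 1.449).
Fraction of consumed A going to B: r_B/(r_B+r_C) = 0.9643.
C_B = 0.9643·C_{A0}·X = 0.9643×3.98×0.636 = 2.44 mol/dm³; Y_B = C_B/C_{A0} = 0.613.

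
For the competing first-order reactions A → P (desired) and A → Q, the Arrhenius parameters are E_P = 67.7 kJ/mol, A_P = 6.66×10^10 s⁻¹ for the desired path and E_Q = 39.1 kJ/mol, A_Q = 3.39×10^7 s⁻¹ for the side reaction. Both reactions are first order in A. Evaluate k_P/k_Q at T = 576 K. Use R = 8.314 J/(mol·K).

5.01

With equal orders, S_{P/Q} = k_P/k_Q = (A_P/A_Q)·exp[(E_Q−E_P)/(RT)].
(E_Q−E_P)/(RT) = (39.1−67.7)×10³/(8.314×576) = -28600/4789 = -5.972.
k_P/k_Q = (6.66×10^10/3.39×10^7)·exp(-5.972) = 1965 × 0.002549 = 5.01.
Since E_P > E_Q, raising the temperature improves selectivity toward P.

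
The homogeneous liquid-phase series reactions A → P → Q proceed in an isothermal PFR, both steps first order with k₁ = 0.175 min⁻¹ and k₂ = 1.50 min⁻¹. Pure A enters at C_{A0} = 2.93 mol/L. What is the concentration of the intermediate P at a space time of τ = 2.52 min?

0.240 mol/L

Solving the coupled first-order balances gives C_P(τ) = [k₁/(k₂−k₁)]·C_{A0}·(e^(−k₁τ) − e^(−k₂τ)).
e^(−k₁τ) = e^(−0.175×2.52) = e^(−0.4410) = 0.6434; e^(−k₂τ) = e^(−3.780) = 0.02282.
C_P = 0.175×2.93/(1.50−0.175) × (0.6434−0.02282) = 0.3870×0.6206 = 0.2401 mol/L.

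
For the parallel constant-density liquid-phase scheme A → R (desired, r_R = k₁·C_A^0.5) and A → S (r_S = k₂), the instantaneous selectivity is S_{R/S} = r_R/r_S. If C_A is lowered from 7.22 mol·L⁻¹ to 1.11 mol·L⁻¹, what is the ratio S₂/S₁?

0.392

S_{R/S} = (k₁/k₂)·C_A^0.5, so S₂/S₁ = (C_{A,2}/C_{A,1})^0.5.
= (1.11/7.22)^0.5 = (0.1537)^0.5 = 0.392.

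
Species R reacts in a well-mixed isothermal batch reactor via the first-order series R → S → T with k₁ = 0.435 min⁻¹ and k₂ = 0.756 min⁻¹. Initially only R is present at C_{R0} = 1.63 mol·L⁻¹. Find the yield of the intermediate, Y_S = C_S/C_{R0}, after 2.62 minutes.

The intermediate concentration in a first-order A→B→C sequence is C_S = k₁C_{R0}(e^(−k₁t) − e^(−k₂t))/(k₂−k₁).
e^(−k₁t) = e^(−0.435×2.62) = e^(−1.140) = 0.3199; e^(−k₂t) = e^(−1.981) = 0.1380.
C_S = 0.435×1.63/(0.756−0.435) × (0.3199−0.1380) = 2.209×0.1819 = 0.4019 mol·L⁻¹.
Y_S = C_S/C_{R0} = 0.4019/1.63 = 0.247.

0.247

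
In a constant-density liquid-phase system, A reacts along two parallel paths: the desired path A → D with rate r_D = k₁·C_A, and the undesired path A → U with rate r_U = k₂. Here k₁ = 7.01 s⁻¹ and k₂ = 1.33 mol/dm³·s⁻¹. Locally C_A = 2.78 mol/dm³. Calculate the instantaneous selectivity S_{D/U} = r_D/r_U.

S_{D/U} = r_D/r_U = (k₁·C_A)/(k₂) = (k₁/k₂)·C_A.
= (7.01×2.780) / (1.33) = 19.49/1.330 = 14.7.
Since the desired path is higher order in A, keeping C_A high (PFR or concentrated feed) favours D.

14.7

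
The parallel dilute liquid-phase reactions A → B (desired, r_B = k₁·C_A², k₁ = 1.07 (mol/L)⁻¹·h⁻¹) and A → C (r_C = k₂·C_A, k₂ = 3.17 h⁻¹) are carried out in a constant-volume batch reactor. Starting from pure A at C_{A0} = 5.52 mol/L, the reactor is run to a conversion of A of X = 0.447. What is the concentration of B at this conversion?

1.45 mol/L

C_A = C_{A0}(1−X) = 3.053 mol/L.
Along a PFR/batch, dC_C/dC_A = −r_C/(r_B+r_C) = −k₂/(k₂+k₁·C_A).
Integrating from C_{A0} to C_A: C_C = (3.17/1.07)·ln[(3.17+1.07·5.52)/(3.17+1.07·3.05)] = 2.963·ln(9.076/6.436) = 1.018 mol/L.
Then C_B = (C_{A0}−C_A) − C_C = 2.467 − 1.018 = 1.449 mol/L.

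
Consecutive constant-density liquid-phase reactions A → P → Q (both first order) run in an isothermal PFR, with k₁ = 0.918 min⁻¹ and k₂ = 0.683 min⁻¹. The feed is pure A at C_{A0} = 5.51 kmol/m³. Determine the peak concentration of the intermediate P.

2.33 kmol/m³

Evaluating C_P at τ_opt = ln(k₂/k₁)/(k₂−k₁) gives C_{P,max}/C_{A0} = (k₁/k₂)^[k₂/(k₂−k₁)].
= (0.918/0.683)^(0.683/(0.683−0.918)) = (1.344)^(-2.906) = 0.4234.
C_{P,max} = 0.4234×5.51 = 2.33 kmol/m³.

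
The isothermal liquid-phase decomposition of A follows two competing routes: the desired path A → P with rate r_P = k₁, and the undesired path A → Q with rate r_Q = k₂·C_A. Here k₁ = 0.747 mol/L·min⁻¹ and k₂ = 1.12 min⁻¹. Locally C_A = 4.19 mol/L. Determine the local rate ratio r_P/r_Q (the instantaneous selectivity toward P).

0.159

S_{P/Q} = r_P/r_Q = (k₁)/(k₂·C_A) = (k₁/k₂)·C_A⁻¹.
= (0.747) / (1.12×4.190) = 0.7470/4.693 = 0.159.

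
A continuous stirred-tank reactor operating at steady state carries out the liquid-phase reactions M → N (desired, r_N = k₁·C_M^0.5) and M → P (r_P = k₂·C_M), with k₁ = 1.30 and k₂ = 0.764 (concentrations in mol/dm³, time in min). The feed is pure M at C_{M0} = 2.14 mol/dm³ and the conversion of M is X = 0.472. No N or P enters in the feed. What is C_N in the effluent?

0.622 mol/dm³

Exit C_M = C_{M0}(1−X) = 2.14×0.528 = 1.130 mol/dm³.
In a CSTR the entire volume is at exit conditions, so r_N = 1.30×1.130^0.5 = 1.382 and r_P = 0.764×1.130 = 0.8633.
Fraction of consumed M going to N: r_N/(r_N+r_P) = 0.6155.
C_N = 0.6155·C_{M0}·X = 0.6155×2.14×0.472 = 0.622 mol/dm³.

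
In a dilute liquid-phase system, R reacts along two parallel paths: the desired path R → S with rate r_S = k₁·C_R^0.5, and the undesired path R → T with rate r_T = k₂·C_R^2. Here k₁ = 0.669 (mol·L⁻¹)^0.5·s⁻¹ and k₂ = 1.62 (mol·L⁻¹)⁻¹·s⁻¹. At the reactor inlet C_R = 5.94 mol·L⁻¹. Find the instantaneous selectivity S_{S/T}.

S_{S/T} = r_S/r_T = (k₁·C_R^0.5)/(k₂·C_R^2) = (k₁/k₂)·C_R^-1.5.
= (0.669×5.940^0.5) / (1.62×5.940^2) = 1.630/57.16 = 0.0285.

0.0285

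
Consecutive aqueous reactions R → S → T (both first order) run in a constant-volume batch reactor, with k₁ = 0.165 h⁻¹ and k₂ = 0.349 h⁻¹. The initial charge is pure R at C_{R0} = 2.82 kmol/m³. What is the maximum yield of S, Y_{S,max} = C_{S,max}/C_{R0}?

At the optimum, C_{S,max}/C_{R0} = (k₁/k₂)^[k₂/(k₂−k₁)].
= (0.165/0.349)^(0.349/(0.349−0.165)) = (0.4728)^(1.897) = 0.2415.

0.241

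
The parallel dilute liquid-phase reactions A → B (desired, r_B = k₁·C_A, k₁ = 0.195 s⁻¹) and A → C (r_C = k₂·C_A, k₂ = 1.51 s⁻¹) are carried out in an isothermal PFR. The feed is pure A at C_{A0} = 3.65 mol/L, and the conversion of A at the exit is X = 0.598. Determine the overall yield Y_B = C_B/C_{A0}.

C_A = C_{A0}(1−X) = 1.467 mol/L.
Both paths are first order in A, so the instantaneous fraction to B is constant: dC_B/d(−C_A) = k₁/(k₁+k₂) = 0.1144.
C_B = 0.1144·(C_{A0}−C_A) = 0.1144×2.183 = 0.250 mol/L.
Y_B = C_B/C_{A0} = 0.2496/3.65 = 0.0684.

0.0684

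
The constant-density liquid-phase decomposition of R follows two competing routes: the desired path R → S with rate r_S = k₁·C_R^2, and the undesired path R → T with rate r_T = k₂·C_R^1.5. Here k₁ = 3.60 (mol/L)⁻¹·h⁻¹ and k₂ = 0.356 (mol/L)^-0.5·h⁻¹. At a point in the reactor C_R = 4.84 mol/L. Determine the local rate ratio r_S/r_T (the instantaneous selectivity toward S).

S_{S/T} = r_S/r_T = (k₁·C_R^2)/(k₂·C_R^1.5) = (k₁/k₂)·C_R^0.5.
= (3.60×4.840^2) / (0.356×4.840^1.5) = 84.33/3.791 = 22.2.

22.2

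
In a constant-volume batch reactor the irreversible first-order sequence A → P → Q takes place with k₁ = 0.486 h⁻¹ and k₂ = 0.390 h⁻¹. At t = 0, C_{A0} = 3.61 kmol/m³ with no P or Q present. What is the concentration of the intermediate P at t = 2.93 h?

1.43 kmol/m³

For first-order series with pure A initially, C_P(t) = k₁C_{A0}/(k₂−k₁)·(e^(−k₁t) − e^(−k₂t)).
e^(−k₁t) = e^(−0.486×2.93) = e^(−1.424) = 0.2408; e^(−k₂t) = e^(−1.143) = 0.3190.
C_P = 0.486×3.61/(0.390−0.486) × (0.2408−0.3190) = (-18.28)×(-0.07820) = 1.429 kmol/m³.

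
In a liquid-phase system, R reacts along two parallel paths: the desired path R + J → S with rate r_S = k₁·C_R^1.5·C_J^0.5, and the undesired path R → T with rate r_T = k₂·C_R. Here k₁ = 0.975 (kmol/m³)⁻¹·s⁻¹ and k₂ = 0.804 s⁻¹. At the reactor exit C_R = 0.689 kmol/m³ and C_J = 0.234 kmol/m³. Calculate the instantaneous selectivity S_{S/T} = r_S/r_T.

S_{S/T} = r_S/r_T = (k₁·C_R^1.5·C_J^0.5)/(k₂·C_R) = (k₁/k₂)·C_R^0.5·C_J^0.5.
= (0.975×0.6890^1.5×0.2340^0.5) / (0.804×0.6890) = 0.2697/0.5540 = 0.487.
Since the desired path is higher order in R, keeping C_R high (PFR or concentrated feed) favours S.

0.487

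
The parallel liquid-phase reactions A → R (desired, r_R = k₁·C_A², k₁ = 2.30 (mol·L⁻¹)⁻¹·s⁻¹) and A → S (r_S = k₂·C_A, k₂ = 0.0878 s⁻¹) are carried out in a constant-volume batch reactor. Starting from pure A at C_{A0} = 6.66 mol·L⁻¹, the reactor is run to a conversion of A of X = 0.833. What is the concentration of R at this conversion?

5.48 mol·L⁻¹

C_A = C_{A0}(1−X) = 1.112 mol·L⁻¹.
Along a PFR/batch, dC_S/dC_A = −r_S/(r_R+r_S) = −k₂/(k₂+k₁·C_A).
Integrating from C_{A0} to C_A: C_S = (0.0878/2.30)·ln[(0.0878+2.30·6.66)/(0.0878+2.30·1.11)] = 0.03817·ln(15.41/2.646) = 0.06725 mol·L⁻¹.
Then C_R = (C_{A0}−C_A) − C_S = 5.548 − 0.06725 = 5.481 mol·L⁻¹.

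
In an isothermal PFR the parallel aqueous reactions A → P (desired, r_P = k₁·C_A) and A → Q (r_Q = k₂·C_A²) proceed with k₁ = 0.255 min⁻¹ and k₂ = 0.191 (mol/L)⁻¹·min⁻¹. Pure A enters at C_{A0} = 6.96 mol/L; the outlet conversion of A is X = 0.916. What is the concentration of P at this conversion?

1.95 mol/L

C_A = C_{A0}(1−X) = 0.5846 mol/L.
Along a PFR/batch, dC_P/dC_A = −r_P/(r_P+r_Q) = −k₁/(k₁+k₂·C_A).
Integrating from C_{A0} to C_A: C_P = (0.255/0.191)·ln[(0.255+0.191·6.96)/(0.255+0.191·0.585)] = 1.335·ln(1.584/0.3667) = 1.954 mol/L.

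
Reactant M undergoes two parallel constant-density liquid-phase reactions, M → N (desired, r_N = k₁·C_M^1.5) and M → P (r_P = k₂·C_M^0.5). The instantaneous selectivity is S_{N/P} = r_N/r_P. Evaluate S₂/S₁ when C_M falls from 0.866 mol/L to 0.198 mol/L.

0.229

S_{N/P} = (k₁/k₂)·C_M, so S₂/S₁ = (C_{M,2}/C_{M,1}).
= 0.198/0.866 = 0.229.
Selectivity toward N falls as C_M falls — high-concentration operation is favoured.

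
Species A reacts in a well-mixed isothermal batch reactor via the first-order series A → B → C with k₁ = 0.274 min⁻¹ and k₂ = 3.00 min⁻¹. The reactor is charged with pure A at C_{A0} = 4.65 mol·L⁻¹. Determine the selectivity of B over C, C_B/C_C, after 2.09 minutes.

The intermediate concentration in a first-order A→B→C sequence is C_B = k₁C_{A0}(e^(−k₁t) − e^(−k₂t))/(k₂−k₁).
e^(−k₁t) = e^(−0.274×2.09) = e^(−0.5727) = 0.5640; e^(−k₂t) = e^(−6.270) = 0.001892.
C_B = 0.274×4.65/(3.00−0.274) × (0.5640−0.001892) = 0.4674×0.5621 = 0.2627 mol·L⁻¹.
C_A = C_{A0}e^(−k₁t) = 2.623 mol·L⁻¹, so C_C = C_{A0}−C_A−C_B = 1.765 mol·L⁻¹; C_B/C_C = 0.149.

0.149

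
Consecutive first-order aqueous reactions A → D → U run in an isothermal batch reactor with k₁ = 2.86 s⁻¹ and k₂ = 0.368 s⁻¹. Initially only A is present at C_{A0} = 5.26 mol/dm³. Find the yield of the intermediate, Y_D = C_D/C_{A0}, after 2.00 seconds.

0.546

For first-order series with pure A initially, C_D(t) = k₁C_{A0}/(k₂−k₁)·(e^(−k₁t) − e^(−k₂t)).
e^(−k₁t) = e^(−2.86×2.00) = e^(−5.720) = 0.003280; e^(−k₂t) = e^(−0.7360) = 0.4790.
C_D = 2.86×5.26/(0.368−2.86) × (0.003280−0.4790) = (-6.037)×(-0.4757) = 2.872 mol/dm³.
Y_D = C_D/C_{A0} = 2.872/5.26 = 0.546.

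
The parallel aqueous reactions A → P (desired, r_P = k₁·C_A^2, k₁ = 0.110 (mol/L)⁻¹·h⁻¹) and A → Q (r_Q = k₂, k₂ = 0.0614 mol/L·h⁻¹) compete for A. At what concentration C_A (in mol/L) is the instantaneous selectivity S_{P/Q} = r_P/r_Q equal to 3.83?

S_{P/Q} = (k₁/k₂)·C_A^2 ⇒ C_A = (S·k₂/k₁)^(0.5).
= (3.83×0.0614/0.110)^(0.5) = (2.138)^(0.5) = 1.46 mol/L.

1.46 mol/L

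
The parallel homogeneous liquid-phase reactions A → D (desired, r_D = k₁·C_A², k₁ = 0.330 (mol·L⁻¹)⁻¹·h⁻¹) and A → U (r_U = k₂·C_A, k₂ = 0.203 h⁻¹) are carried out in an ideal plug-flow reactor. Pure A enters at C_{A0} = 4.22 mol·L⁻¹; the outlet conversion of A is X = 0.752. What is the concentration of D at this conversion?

2.52 mol·L⁻¹

C_A = C_{A0}(1−X) = 1.047 mol·L⁻¹.
Along a PFR/batch, dC_U/dC_A = −r_U/(r_D+r_U) = −k₂/(k₂+k₁·C_A).
Integrating from C_{A0} to C_A: C_U = (0.203/0.330)·ln[(0.203+0.330·4.22)/(0.203+0.330·1.05)] = 0.6152·ln(1.596/0.5484) = 0.6570 mol·L⁻¹.
Then C_D = (C_{A0}−C_A) − C_U = 3.173 − 0.6570 = 2.516 mol·L⁻¹.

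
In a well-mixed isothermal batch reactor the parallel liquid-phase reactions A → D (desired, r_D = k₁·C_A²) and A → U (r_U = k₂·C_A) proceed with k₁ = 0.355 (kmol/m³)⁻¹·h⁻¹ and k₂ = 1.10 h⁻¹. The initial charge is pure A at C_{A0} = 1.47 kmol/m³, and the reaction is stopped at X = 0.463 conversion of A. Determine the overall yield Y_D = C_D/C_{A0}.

C_A = C_{A0}(1−X) = 0.7894 kmol/m³.
Along a PFR/batch, dC_U/dC_A = −r_U/(r_D+r_U) = −k₂/(k₂+k₁·C_A).
Integrating from C_{A0} to C_A: C_U = (1.10/0.355)·ln[(1.10+0.355·1.47)/(1.10+0.355·0.789)] = 3.099·ln(1.622/1.380) = 0.4998 kmol/m³.
Then C_D = (C_{A0}−C_A) − C_U = 0.6806 − 0.4998 = 0.1808 kmol/m³.
Y_D = C_D/C_{A0} = 0.1808/1.47 = 0.123.

0.123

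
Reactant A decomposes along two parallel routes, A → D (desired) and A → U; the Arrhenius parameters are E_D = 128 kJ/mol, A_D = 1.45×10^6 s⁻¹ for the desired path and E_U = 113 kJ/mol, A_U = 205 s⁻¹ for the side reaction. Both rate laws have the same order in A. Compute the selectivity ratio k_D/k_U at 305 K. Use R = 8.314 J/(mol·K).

19.1

With equal orders, S_{D/U} = k_D/k_U = (A_D/A_U)·exp[(E_U−E_D)/(RT)].
(E_U−E_D)/(RT) = (113−128)×10³/(8.314×305) = -15000/2536 = -5.915.
k_D/k_U = (1.45×10^6/205)·exp(-5.915) = 7073 × 0.002698 = 19.1.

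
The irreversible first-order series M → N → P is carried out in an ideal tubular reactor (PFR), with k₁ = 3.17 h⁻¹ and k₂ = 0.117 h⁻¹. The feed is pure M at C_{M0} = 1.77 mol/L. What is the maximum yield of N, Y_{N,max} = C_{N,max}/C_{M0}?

Evaluating C_N at τ_opt = ln(k₂/k₁)/(k₂−k₁) gives C_{N,max}/C_{M0} = (k₁/k₂)^[k₂/(k₂−k₁)].
= (3.17/0.117)^(0.117/(0.117−3.17)) = (27.09)^(-0.03832) = 0.8812.

0.881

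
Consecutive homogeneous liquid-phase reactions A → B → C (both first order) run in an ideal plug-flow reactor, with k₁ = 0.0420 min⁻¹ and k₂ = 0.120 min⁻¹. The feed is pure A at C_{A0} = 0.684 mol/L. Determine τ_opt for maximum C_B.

13.5 min

For first-order series the maximum of C_B occurs at τ_opt = ln(k₂/k₁)/(k₂−k₁).
= ln(0.120/0.0420)/(0.120−0.0420) = ln(2.857)/0.07800 = 1.050/0.07800 = 13.5 min.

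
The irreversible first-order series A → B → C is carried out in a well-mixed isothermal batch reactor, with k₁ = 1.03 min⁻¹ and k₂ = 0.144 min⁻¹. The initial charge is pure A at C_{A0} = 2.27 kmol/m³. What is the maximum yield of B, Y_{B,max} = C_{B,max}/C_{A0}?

0.726

At the optimum, C_{B,max}/C_{A0} = (k₁/k₂)^[k₂/(k₂−k₁)].
= (1.03/0.144)^(0.144/(0.144−1.03)) = (7.153)^(-0.1625) = 0.7263.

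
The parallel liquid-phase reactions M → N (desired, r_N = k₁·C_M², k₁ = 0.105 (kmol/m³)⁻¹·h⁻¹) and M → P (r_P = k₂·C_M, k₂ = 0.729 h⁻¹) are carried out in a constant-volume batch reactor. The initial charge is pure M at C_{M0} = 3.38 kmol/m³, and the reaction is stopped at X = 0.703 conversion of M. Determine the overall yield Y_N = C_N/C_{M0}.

C_M = C_{M0}(1−X) = 1.004 kmol/m³.
Along a PFR/batch, dC_P/dC_M = −r_P/(r_N+r_P) = −k₂/(k₂+k₁·C_M).
Integrating from C_{M0} to C_M: C_P = (0.729/0.105)·ln[(0.729+0.105·3.38)/(0.729+0.105·1.00)] = 6.943·ln(1.084/0.8344) = 1.816 kmol/m³.
Then C_N = (C_{M0}−C_M) − C_P = 2.376 − 1.816 = 0.5599 kmol/m³.
Y_N = C_N/C_{M0} = 0.5599/3.38 = 0.166.

0.166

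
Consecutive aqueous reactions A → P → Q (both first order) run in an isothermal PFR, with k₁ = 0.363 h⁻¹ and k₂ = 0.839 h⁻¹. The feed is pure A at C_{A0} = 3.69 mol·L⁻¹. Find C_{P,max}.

0.843 mol·L⁻¹

At the optimum, C_{P,max}/C_{A0} = (k₁/k₂)^[k₂/(k₂−k₁)].
= (0.363/0.839)^(0.839/(0.839−0.363)) = (0.4327)^(1.763) = 0.2284.
C_{P,max} = 0.2284×3.69 = 0.843 mol·L⁻¹.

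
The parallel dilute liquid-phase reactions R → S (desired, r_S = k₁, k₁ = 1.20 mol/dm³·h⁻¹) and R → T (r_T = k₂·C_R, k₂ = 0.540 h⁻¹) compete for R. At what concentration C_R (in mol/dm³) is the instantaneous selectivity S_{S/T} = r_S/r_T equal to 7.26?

0.306 mol/dm³

S_{S/T} = (k₁/k₂)·C_R⁻¹ ⇒ C_R = (S·k₂/k₁)^(-1).
= (7.26×0.540/1.20)^(-1) = (3.267)^(-1) = 0.306 mol/dm³.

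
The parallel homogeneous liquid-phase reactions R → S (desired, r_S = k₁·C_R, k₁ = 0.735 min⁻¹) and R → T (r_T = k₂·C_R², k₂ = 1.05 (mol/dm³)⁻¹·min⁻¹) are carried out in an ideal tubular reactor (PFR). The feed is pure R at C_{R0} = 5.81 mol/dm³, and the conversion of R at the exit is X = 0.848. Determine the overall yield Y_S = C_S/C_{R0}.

C_R = C_{R0}(1−X) = 0.8831 mol/dm³.
Along a PFR/batch, dC_S/dC_R = −r_S/(r_S+r_T) = −k₁/(k₁+k₂·C_R).
Integrating from C_{R0} to C_R: C_S = (0.735/1.05)·ln[(0.735+1.05·5.81)/(0.735+1.05·0.883)] = 0.7000·ln(6.836/1.662) = 0.9898 mol/dm³.
Y_S = C_S/C_{R0} = 0.9898/5.81 = 0.170.

0.170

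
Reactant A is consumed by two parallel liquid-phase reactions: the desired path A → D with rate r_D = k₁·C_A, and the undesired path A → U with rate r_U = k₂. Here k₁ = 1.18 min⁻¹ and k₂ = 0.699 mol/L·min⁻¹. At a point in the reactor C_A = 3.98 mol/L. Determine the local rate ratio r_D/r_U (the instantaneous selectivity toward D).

6.72

S_{D/U} = r_D/r_U = (k₁·C_A)/(k₂) = (k₁/k₂)·C_A.
= (1.18×3.980) / (0.699) = 4.696/0.6990 = 6.72.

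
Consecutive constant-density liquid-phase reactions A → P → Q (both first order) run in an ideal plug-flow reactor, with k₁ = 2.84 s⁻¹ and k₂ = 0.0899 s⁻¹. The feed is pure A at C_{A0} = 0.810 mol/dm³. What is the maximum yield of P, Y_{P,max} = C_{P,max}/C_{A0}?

Evaluating C_P at τ_opt = ln(k₂/k₁)/(k₂−k₁) gives C_{P,max}/C_{A0} = (k₁/k₂)^[k₂/(k₂−k₁)].
= (2.84/0.0899)^(0.0899/(0.0899−2.84)) = (31.59)^(-0.03269) = 0.8933.

0.893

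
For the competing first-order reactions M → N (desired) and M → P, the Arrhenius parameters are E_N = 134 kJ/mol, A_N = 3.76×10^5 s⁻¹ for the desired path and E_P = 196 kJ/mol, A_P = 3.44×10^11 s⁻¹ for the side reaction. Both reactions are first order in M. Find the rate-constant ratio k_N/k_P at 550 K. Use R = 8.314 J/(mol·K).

k_N/k_P = (A_N/A_P)·exp[−(E_N−E_P)/(RT)] = (A_N/A_P)·exp[(E_P−E_N)/(RT)].
(E_P−E_N)/(RT) = (196−134)×10³/(8.314×550) = 62000/4573 = 13.56.
k_N/k_P = (3.76×10^5/3.44×10^11)·exp(13.56) = 1.093×10^-6 × 7.735×10^5 = 0.845.
Since E_N < E_P, lowering the temperature improves selectivity toward N.

0.845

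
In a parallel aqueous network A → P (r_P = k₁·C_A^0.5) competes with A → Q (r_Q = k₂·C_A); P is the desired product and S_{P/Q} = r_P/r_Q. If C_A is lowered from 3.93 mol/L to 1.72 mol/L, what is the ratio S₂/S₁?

S_{P/Q} = (k₁/k₂)·C_A^-0.5, so S₂/S₁ = (C_{A,2}/C_{A,1})^-0.5.
= (1.72/3.93)^(-0.5) = (0.4377)^(-0.5) = 1.51.
Selectivity toward P rises as C_A falls — low-concentration operation is favoured.

1.51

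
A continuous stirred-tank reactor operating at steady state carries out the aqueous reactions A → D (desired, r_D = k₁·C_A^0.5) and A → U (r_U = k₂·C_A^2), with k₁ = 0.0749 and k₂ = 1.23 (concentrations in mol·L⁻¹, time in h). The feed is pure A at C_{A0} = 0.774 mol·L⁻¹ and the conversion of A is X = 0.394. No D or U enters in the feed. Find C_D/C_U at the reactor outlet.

0.190

Exit C_A = C_{A0}(1−X) = 0.774×0.606 = 0.4690 mol·L⁻¹.
In a CSTR the entire volume is at exit conditions, so r_D = 0.0749×0.4690^0.5 = 0.05130 and r_U = 1.23×0.4690^2 = 0.2706.
Overall selectivity = C_D/C_U = r_Dτ/(r_Uτ) = r_D/r_U = 0.190.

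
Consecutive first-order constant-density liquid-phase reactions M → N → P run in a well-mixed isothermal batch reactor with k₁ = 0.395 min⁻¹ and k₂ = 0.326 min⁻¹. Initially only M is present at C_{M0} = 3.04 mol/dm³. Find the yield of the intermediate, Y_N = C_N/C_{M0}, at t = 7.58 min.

Solving the coupled first-order balances gives C_N(t) = [k₁/(k₂−k₁)]·C_{M0}·(e^(−k₁t) − e^(−k₂t)).
e^(−k₁t) = e^(−0.395×7.58) = e^(−2.994) = 0.05008; e^(−k₂t) = e^(−2.471) = 0.08449.
C_N = 0.395×3.04/(0.326−0.395) × (0.05008−0.08449) = (-17.40)×(-0.03441) = 0.5989 mol/dm³.
Y_N = C_N/C_{M0} = 0.5989/3.04 = 0.197.

0.197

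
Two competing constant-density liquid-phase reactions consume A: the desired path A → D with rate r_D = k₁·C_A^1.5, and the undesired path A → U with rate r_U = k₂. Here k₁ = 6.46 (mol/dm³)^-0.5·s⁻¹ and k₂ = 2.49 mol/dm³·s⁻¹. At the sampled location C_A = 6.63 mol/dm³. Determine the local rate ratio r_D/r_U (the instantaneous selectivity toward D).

S_{D/U} = r_D/r_U = (k₁·C_A^1.5)/(k₂) = (k₁/k₂)·C_A^1.5.
= (6.46×6.630^1.5) / (2.49) = 110.3/2.490 = 44.3.

44.3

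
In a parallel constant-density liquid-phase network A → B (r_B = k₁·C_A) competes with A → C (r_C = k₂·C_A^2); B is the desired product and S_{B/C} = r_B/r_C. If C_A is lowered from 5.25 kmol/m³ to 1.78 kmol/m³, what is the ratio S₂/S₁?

2.95

S_{B/C} = (k₁/k₂)·C_A⁻¹, so S₂/S₁ = (C_{A,2}/C_{A,1})⁻¹.
= 5.25/1.78 = 2.95.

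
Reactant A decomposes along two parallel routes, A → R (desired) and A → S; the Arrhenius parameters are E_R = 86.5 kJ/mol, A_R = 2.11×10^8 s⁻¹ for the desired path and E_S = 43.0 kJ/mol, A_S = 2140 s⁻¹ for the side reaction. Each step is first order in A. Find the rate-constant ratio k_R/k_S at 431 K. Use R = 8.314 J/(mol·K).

Since both paths have the same order in A, the concentration cancels and S_{R/S} = k_R/k_S = (A_R/A_S)·exp[(E_S−E_R)/(RT)].
(E_S−E_R)/(RT) = (43.0−86.5)×10³/(8.314×431) = -43500/3583 = -12.14.
k_R/k_S = (2.11×10^8/2140)·exp(-12.14) = 98598 × 5.344×10^-6 = 0.527.

0.527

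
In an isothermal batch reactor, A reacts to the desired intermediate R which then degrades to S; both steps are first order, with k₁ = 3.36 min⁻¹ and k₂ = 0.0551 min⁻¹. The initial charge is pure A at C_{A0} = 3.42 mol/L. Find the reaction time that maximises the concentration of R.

1.24 min

Setting dC_R/dt = 0 gives t_opt = ln(k₂/k₁)/(k₂−k₁).
= ln(0.0551/3.36)/(0.0551−3.36) = ln(0.01640)/-3.305 = -4.111/-3.305 = 1.24 min.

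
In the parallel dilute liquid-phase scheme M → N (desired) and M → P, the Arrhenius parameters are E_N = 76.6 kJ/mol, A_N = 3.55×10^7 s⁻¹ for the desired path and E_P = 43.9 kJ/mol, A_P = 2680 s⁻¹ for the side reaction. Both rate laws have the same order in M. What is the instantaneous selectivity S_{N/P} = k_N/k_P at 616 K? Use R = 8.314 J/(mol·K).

Since both paths have the same order in M, the concentration cancels and S_{N/P} = k_N/k_P = (A_N/A_P)·exp[(E_P−E_N)/(RT)].
(E_P−E_N)/(RT) = (43.9−76.6)×10³/(8.314×616) = -32700/5121 = -6.385.
k_N/k_P = (3.55×10^7/2680)·exp(-6.385) = 13246 × 0.001687 = 22.3.
Since E_N > E_P, raising the temperature improves selectivity toward N.

22.3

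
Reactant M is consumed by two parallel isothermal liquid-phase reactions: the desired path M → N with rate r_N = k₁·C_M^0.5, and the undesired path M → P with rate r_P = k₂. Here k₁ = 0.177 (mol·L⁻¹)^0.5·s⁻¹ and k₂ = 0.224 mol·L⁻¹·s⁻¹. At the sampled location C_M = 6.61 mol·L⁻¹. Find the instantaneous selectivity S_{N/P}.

2.03

S_{N/P} = r_N/r_P = (k₁·C_M^0.5)/(k₂) = (k₁/k₂)·C_M^0.5.
= (0.177×6.610^0.5) / (0.224) = 0.4551/0.2240 = 2.03.
Since the desired path is higher order in M, keeping C_M high (PFR or concentrated feed) favours N.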